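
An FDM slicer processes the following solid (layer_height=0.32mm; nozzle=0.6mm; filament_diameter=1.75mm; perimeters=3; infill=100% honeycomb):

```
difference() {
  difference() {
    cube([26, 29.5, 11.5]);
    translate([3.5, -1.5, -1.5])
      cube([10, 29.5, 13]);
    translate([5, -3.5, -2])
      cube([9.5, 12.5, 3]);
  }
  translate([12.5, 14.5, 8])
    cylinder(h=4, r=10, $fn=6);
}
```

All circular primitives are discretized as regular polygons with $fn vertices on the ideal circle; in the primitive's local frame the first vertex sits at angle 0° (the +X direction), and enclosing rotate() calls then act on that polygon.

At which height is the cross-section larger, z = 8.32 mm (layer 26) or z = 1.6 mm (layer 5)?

Layer 26 (z = 8.32): the 26×29.5 cube contributes its full rectangle (area 767.00 mm²); the 10×29.5 cube at (3.5, -1.5) contributes its full rectangle (area 295.00 mm²); the cube at (5, -3.5) is absent (z outside [-2, 1]); Subtracting the remaining from the first: starting from the 26×29.5 cube (767.00 mm²), the 10×29.5 cube at (3.5, -1.5) partially overlaps it — only the 280.00 mm² overlap (of its 295.00 mm²) is removed, clipping the outline — area = 487.00 mm²; the r=10 cylinder at (12.5, 14.5) gives a regular 6-gon of circumradius 10 (constant along its height) (area = (6/2)·10.000²·sin(360°/6) = 259.81 mm²); Taking the first minus the rest: starting from that combined region (487.00 mm²), the r=10 cylinder at (12.5, 14.5) partially overlaps it — only the 114.32 mm² overlap (of its 259.81 mm²) is removed, clipping the outline — area = 372.68 mm². So its area = 372.68 mm². Layer 5 (z = 1.6): the cube is present — its section is the full 26×29.5 rectangle (area 767.00 mm²); the cube at (3.5, -1.5) is present — its section is the full 10×29.5 rectangle (area 295.00 mm²); the cube at (5, -3.5) is absent (z outside [-2, 1]); After the difference (first − rest): starting from the 26×29.5 cube (767.00 mm²), the 10×29.5 cube at (3.5, -1.5) partially overlaps it — only the 280.00 mm² overlap (of its 295.00 mm²) is removed, clipping the outline — area = 487.00 mm²; the cylinder at (12.5, 14.5) does not reach this height (z outside [8, 12]); After the difference (first − rest): none of the subtracted shapes is present at this height, so the result so far is unchanged — area = 487.00 mm². So its area = 487.00 mm². Layer 5 is larger (487.00 vs 372.68 mm²).

layer 5 (z = 1.6 mm)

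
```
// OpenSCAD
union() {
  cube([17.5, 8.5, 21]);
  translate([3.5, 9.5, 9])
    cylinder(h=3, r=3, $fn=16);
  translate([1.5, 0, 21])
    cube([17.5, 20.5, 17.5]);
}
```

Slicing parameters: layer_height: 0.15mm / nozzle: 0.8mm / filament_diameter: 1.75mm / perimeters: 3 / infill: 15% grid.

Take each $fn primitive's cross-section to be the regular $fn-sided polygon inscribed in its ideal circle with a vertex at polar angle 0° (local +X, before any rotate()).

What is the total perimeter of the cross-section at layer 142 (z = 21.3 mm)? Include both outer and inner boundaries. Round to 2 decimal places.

76.00 mm

At z = 21.3 mm: the cube is not intersected at this z (z outside [0, 21]); the cylinder at (3.5, 9.5) is not intersected at this z (z outside [9, 12]); the cube at (1.5, 0) is present — its section is the full 17.5×20.5 rectangle (perimeter 76.00 mm); Taking the union: only the 17.5×20.5 cube at (1.5, 0) is present, so the union is just that shape — boundary = 76.00 mm. Overall, the cross-section is a single solid region. Total boundary length (outer) = 76.00 mm.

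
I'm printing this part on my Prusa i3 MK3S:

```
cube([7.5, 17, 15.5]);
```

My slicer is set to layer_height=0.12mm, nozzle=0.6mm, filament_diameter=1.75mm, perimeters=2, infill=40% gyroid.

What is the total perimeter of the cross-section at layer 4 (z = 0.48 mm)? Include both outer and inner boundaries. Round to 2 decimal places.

At z = 0.48 mm: the cube is present — its section is the full 7.5×17 rectangle (perimeter 49.00 mm). Overall, the cross-section is a single solid region. Total boundary length (outer) = 49.00 mm.

49.00 mm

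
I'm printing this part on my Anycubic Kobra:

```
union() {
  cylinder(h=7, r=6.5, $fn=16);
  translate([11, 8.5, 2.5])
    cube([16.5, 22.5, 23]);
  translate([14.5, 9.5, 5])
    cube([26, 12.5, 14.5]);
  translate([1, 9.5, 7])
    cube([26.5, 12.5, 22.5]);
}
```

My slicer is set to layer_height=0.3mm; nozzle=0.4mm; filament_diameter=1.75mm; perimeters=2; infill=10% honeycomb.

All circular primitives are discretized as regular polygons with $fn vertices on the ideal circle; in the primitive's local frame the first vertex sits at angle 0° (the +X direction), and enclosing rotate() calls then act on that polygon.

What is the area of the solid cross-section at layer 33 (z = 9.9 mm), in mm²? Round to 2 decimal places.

658.75 mm²

At z = 9.9 mm: the cylinder is not intersected at this z (z outside [0, 7]); the cube at (11, 8.5) is present — its section is the full 16.5×22.5 rectangle (area 371.25 mm²); the cube at (14.5, 9.5) is present — its section is the full 26×12.5 rectangle (area 325.00 mm²); the 26.5×12.5 cube at (1, 9.5) contributes its full rectangle (area 331.25 mm²); Taking the union: the regions partially overlap — summed areas 1027.50 mm² minus the doubly-counted overlap 368.75 mm² gives 658.75 mm² — area = 658.75 mm². Overall, the cross-section is a single solid region. Net area = 658.75 mm².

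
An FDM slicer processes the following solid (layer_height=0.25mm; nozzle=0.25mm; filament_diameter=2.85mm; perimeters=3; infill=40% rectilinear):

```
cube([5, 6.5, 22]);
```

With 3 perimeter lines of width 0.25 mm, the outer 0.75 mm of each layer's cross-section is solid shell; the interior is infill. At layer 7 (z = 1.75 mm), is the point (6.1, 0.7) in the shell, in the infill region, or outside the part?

outside

At z = 1.75 mm: the cube is present — its section is the full 5×6.5 rectangle. Overall, the cross-section is a single solid region. The nearest boundary edge runs (5.00, 0.00)→(5.00, 6.50); distance from the point to it = 1.10 mm. The point is not inside any of the regions above, so it lies outside the cross-section (1.10 mm from the nearest boundary).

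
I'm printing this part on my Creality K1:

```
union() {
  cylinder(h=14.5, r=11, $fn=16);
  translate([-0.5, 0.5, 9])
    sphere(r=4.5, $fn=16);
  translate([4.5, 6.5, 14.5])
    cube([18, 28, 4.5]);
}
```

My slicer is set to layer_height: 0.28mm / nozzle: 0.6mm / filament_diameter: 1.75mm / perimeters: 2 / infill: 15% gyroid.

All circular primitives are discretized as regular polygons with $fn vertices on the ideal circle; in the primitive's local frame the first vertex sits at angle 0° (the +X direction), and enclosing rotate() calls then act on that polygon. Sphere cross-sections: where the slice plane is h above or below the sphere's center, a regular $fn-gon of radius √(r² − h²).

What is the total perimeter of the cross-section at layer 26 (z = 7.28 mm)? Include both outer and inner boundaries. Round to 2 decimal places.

At z = 7.28 mm: the cylinder: section is a regular 16-gon, circumradius r=11 (perimeter = 2·16·11.000·sin(180°/16) = 68.67 mm); the sphere at (-0.5, 0.5): section is a regular 16-gon, circumradius = √(r²−h²) = √(4.5²−1.72²) = 4.158 (perimeter = 2·16·4.158·sin(180°/16) = 25.96 mm); the cube at (4.5, 6.5) is absent (z outside [14.5, 19]); Taking the union: the r=4.5 sphere at (-0.5, 0.5) lies entirely inside the r=11 cylinder, so the union is just the r=11 cylinder — boundary = 68.67 mm. Overall, the cross-section is a single solid region. Total boundary length (outer) = 68.67 mm.

68.67 mm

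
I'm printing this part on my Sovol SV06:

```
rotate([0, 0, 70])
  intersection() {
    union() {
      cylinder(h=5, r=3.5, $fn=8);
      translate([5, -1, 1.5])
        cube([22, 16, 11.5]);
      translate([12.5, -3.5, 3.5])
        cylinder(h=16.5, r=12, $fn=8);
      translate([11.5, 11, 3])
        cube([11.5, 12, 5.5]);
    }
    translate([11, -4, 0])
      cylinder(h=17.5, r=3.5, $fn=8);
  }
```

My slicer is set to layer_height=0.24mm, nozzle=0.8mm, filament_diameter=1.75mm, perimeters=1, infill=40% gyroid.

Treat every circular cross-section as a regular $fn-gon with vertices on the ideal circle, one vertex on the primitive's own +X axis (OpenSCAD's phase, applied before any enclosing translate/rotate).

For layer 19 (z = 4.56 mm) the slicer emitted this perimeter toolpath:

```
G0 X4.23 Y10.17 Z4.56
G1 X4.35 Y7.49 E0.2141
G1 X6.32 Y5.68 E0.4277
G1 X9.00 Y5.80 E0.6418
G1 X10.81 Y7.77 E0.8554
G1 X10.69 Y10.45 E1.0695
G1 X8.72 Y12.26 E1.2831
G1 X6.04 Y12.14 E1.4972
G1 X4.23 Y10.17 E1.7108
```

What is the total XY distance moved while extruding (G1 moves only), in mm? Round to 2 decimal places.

21.43 mm

Sum the Euclidean lengths of each G1 segment: total = 21.43 mm.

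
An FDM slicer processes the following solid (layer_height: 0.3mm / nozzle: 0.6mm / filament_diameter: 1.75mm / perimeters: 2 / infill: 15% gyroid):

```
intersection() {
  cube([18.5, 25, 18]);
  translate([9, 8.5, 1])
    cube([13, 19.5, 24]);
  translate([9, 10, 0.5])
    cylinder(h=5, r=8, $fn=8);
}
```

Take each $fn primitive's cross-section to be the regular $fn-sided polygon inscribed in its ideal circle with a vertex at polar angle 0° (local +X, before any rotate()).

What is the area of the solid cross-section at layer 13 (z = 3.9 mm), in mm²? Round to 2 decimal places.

56.79 mm²

At z = 3.9 mm: the cube (footprint 18.5×25) is included at this height (area 462.50 mm²); the cube at (9, 8.5) (footprint 13×19.5) is included at this height (area 253.50 mm²); the r=8 cylinder at (9, 10) gives a regular 8-gon of circumradius 8 (constant along its height) (area = (8/2)·8.000²·sin(360°/8) = 181.02 mm²); Taking the intersection: the 13×19.5 cube at (9, 8.5) partially overlaps the 18.5×25 cube; clipping to the common part keeps 156.75 mm²; the r=8 cylinder at (9, 10) partially overlaps the running intersection; clipping to the common part keeps 56.79 mm² — area = 56.79 mm². Overall, the cross-section is a single solid region. Net area = 56.79 mm².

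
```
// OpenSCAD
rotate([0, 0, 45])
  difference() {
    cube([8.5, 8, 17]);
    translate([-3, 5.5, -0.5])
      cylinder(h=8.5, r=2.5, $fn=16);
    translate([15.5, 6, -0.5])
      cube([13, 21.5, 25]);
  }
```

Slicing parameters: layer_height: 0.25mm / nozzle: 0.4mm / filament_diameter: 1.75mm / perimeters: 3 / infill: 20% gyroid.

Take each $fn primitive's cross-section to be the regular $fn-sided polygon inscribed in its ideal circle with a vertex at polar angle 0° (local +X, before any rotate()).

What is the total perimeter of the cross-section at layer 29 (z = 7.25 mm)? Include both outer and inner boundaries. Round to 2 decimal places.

At z = 7.25 mm: the cube is present — its section is the full 8.5×8 rectangle (perimeter 33.00 mm); the r=2.5 cylinder at (-3, 5.5) contributes a regular 16-gon of circumradius 2.5 (perimeter = 2·16·2.500·sin(180°/16) = 15.61 mm); the 13×21.5 cube at (15.5, 6) contributes its full rectangle (perimeter 69.00 mm); Subtracting the remaining from the first: starting from the 8.5×8 cube, the r=2.5 cylinder at (-3, 5.5) misses the remaining region (no effect); the 13×21.5 cube at (15.5, 6) misses the remaining region (no effect) — boundary = 33.00 mm; (whole slice rotated 45° about Z — lengths, areas and connectivity unchanged). Overall, the cross-section is a single solid region. Total boundary length (outer) = 33.00 mm.

33.00 mm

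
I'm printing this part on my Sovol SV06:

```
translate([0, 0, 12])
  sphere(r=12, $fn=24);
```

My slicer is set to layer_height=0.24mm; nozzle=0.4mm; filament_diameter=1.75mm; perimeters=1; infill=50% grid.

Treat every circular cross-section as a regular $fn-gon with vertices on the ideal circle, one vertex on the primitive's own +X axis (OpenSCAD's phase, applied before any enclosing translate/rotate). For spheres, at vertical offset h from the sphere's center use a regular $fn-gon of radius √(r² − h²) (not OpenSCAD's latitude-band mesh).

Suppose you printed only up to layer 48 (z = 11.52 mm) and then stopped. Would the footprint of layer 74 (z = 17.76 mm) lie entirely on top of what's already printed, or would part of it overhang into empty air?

entirely on top

Compare the two slices. At z = 11.52: the r=12 sphere contributes a regular 24-gon of circumradius √(12²−0.48²) = 11.990 (area = (24/2)·11.990²·sin(360°/24) = 446.52 mm²). At z = 17.76: the sphere: section is a regular 24-gon, circumradius = √(r²−h²) = √(12²−5.76²) = 10.527 (area = (24/2)·10.527²·sin(360°/24) = 344.20 mm²). Checking containment: the cross-section at z = 17.76 is a subset of the cross-section at z = 11.52.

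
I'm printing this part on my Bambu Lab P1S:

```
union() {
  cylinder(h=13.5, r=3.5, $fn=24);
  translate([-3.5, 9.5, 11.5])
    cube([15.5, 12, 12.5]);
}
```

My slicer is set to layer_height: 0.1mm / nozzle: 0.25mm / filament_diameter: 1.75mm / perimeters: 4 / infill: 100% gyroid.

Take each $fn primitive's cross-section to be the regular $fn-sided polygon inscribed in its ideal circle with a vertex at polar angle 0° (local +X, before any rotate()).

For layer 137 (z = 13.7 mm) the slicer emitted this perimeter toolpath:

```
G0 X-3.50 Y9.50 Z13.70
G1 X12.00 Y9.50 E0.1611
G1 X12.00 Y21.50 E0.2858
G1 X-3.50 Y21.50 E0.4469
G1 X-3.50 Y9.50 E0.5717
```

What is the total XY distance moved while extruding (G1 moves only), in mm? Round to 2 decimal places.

Sum the Euclidean lengths of each G1 segment: total = 55.00 mm.

55.00 mm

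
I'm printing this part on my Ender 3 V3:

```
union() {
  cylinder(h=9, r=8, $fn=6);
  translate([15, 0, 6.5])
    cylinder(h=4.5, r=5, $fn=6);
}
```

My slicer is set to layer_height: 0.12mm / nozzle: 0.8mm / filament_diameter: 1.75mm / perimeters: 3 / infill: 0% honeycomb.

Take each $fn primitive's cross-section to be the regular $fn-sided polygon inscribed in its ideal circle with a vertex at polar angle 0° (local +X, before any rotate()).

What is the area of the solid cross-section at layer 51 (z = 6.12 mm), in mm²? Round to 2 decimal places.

166.28 mm²

At z = 6.12 mm: the r=8 cylinder gives a regular 6-gon of circumradius 8 (constant along its height) (area = (6/2)·8.000²·sin(360°/6) = 166.28 mm²); the cylinder at (15, 0) is absent (z outside [6.5, 11]); Merging all regions: only the r=8 cylinder is present, so the union is just that shape — area = 166.28 mm². Overall, the cross-section is a single solid region. Net area = 166.28 mm².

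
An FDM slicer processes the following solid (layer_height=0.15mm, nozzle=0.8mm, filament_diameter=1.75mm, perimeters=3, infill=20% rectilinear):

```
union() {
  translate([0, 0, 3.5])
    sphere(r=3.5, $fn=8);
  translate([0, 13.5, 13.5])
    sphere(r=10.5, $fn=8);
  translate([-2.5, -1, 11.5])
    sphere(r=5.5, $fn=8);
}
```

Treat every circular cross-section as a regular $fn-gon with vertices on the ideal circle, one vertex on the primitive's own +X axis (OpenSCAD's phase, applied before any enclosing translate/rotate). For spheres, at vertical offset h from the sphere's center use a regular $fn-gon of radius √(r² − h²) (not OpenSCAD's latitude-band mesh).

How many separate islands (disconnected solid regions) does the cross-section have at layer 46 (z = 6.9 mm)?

2

At z = 6.9 mm: the r=3.5 sphere contributes a regular 8-gon of circumradius √(3.5²−3.4²) = 0.831; the r=10.5 sphere at (0, 13.5) slices to a regular 8-gon of circumradius 8.166 (√(r²−h²) with h=6.6 from center); the r=5.5 sphere at (-2.5, -1) slices to a regular 8-gon of circumradius 3.015 (√(r²−h²) with h=4.6 from center); Taking the union: the regions partially overlap (shared area 1.12 mm²), so overlapping operands fuse into one piece — 2 connected regions. Overall, the cross-section has 2 separate islands. Island count = 2.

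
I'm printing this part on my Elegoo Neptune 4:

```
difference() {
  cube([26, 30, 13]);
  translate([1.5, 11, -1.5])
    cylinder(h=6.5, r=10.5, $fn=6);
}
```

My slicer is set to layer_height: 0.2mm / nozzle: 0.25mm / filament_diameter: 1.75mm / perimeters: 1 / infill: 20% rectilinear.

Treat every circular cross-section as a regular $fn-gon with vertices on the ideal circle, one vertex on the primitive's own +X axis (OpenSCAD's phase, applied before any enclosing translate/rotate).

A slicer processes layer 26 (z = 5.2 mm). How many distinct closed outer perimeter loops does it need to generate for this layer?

1

At z = 5.2 mm: the cube (footprint 26×30) is included at this height; the cylinder at (1.5, 11) does not reach this height (z outside [-1.5, 5]); Subtracting the remaining from the first: none of the subtracted shapes is present at this height, so the 26×30 cube is unchanged — 1 connected region. The result has 1 disconnected region.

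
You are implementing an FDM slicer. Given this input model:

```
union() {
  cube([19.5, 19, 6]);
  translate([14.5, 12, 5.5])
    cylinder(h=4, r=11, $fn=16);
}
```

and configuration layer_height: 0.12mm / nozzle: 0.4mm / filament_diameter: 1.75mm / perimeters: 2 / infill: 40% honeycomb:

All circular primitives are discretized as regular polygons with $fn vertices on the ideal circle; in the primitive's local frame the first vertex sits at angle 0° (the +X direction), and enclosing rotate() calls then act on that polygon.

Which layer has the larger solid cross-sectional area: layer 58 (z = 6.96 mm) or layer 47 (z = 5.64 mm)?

Layer 58 (z = 6.96): the cube does not reach this height (z outside [0, 6]); the r=11 cylinder at (14.5, 12) contributes a regular 16-gon of circumradius 11 (area = (16/2)·11.000²·sin(360°/16) = 370.44 mm²); Merging all regions: only the r=11 cylinder at (14.5, 12) is present, so the union is just that shape — area = 370.44 mm². So its area = 370.44 mm². Layer 47 (z = 5.64): the cube is present — its section is the full 19.5×19 rectangle (area 370.50 mm²); the r=11 cylinder at (14.5, 12) contributes a regular 16-gon of circumradius 11 (area = (16/2)·11.000²·sin(360°/16) = 370.44 mm²); Combining (union): the regions partially overlap — summed areas 740.94 mm² minus the doubly-counted overlap 250.28 mm² gives 490.66 mm² — area = 490.66 mm². So its area = 490.66 mm². Layer 47 is larger (490.66 vs 370.44 mm²).

layer 47 (z = 5.64 mm)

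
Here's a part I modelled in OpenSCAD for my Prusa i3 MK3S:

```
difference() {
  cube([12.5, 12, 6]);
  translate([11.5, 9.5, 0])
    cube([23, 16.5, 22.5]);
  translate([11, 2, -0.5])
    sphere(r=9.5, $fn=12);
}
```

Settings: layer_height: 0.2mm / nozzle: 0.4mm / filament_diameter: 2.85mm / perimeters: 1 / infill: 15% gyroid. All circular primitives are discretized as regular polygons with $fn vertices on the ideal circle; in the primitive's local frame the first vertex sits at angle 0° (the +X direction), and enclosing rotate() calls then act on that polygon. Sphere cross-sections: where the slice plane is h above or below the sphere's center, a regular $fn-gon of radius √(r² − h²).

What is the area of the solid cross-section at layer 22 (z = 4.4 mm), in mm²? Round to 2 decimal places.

67.54 mm²

At z = 4.4 mm: the cube is present — its section is the full 12.5×12 rectangle (area 150.00 mm²); the cube at (11.5, 9.5) (footprint 23×16.5) is included at this height (area 379.50 mm²); the r=9.5 sphere at (11, 2) contributes a regular 12-gon of circumradius √(9.5²−4.9²) = 8.139 (area = (12/2)·8.139²·sin(360°/12) = 198.72 mm²); Subtracting the remaining from the first: starting from the 12.5×12 cube (150.00 mm²), the 23×16.5 cube at (11.5, 9.5) partially overlaps it — only the 2.50 mm² overlap (of its 379.50 mm²) is removed, clipping the outline; the r=9.5 sphere at (11, 2) partially overlaps it — only the 79.96 mm² overlap (of its 198.72 mm²) is removed, clipping the outline — area = 67.54 mm². Overall, the cross-section is a single solid region. Net area = 67.54 mm².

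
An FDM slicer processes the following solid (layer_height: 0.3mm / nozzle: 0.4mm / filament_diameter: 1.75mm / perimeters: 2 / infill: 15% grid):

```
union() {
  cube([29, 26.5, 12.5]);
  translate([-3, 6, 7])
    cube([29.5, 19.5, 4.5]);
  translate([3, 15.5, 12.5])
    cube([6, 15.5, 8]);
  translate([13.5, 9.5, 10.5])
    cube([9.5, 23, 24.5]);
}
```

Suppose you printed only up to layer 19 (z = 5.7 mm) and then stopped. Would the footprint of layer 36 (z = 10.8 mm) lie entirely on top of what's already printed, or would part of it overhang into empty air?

part overhangs

Compare the two slices. At z = 5.7: the 29×26.5 cube contributes its full rectangle (area 768.50 mm²); the cube at (-3, 6) does not reach this height (z outside [7, 11.5]); the cube at (3, 15.5) is absent (z outside [12.5, 20.5]); the cube at (13.5, 9.5) is absent (z outside [10.5, 35]); Combining (union): only the 29×26.5 cube is present, so the union is just that shape — area = 768.50 mm². At z = 10.8: the 29×26.5 cube contributes its full rectangle (area 768.50 mm²); the cube at (-3, 6) (footprint 29.5×19.5) is included at this height (area 575.25 mm²); the cube at (3, 15.5) is not intersected at this z (z outside [12.5, 20.5]); the cube at (13.5, 9.5) (footprint 9.5×23) is included at this height (area 218.50 mm²); Combining (union): the regions partially overlap — summed areas 1562.25 mm² minus the doubly-counted overlap 678.25 mm² gives 884.00 mm² — area = 884.00 mm². Checking containment: at z = 10.8 the cross-section extends beyond the z = 5.7 cross-section by about 115.50 mm².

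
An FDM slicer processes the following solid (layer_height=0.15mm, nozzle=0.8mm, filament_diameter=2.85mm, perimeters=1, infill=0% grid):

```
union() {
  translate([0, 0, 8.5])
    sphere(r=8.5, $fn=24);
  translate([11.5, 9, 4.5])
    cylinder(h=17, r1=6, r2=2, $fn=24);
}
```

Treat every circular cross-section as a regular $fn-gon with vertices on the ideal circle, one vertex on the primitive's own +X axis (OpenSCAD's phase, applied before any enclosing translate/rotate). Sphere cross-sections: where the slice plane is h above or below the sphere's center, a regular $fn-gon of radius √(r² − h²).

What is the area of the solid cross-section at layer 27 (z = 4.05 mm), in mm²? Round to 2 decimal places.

At z = 4.05 mm: the r=8.5 sphere contributes a regular 24-gon of circumradius √(8.5²−4.45²) = 7.242 (area = (24/2)·7.242²·sin(360°/24) = 162.89 mm²); the cone at (11.5, 9) does not reach this height (z outside [4.5, 21.5]); Merging all regions: only the r=8.5 sphere is present, so the union is just that shape — area = 162.89 mm². Overall, the cross-section is a single solid region. Net area = 162.89 mm².

162.89 mm²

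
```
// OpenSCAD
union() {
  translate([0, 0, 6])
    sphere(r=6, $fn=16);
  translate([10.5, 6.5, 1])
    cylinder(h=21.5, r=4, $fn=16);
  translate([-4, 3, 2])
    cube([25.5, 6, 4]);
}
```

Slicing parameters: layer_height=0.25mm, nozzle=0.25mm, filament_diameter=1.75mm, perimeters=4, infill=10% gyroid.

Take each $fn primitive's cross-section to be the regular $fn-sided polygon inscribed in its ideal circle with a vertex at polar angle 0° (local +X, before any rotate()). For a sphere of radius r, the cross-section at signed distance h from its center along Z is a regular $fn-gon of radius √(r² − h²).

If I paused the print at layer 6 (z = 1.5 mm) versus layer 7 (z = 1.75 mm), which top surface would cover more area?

layer 7 (z = 1.75 mm)

Layer 6 (z = 1.5): the sphere: section is a regular 16-gon, circumradius = √(r²−h²) = √(6²−4.5²) = 3.969 (area = (16/2)·3.969²·sin(360°/16) = 48.22 mm²); the r=4 cylinder at (10.5, 6.5) gives a regular 16-gon of circumradius 4 (constant along its height) (area = (16/2)·4.000²·sin(360°/16) = 48.98 mm²); the cube at (-4, 3) is not intersected at this z (z outside [2, 6]); Combining (union): the 2 present regions are separate (no shared area or edge), so areas and boundary lengths simply add and each stays a separate island — area = 97.20 mm². So its area = 97.20 mm². Layer 7 (z = 1.75): the sphere: section is a regular 16-gon, circumradius = √(r²−h²) = √(6²−4.25²) = 4.235 (area = (16/2)·4.235²·sin(360°/16) = 54.92 mm²); the cylinder at (10.5, 6.5): section is a regular 16-gon, circumradius r=4 (area = (16/2)·4.000²·sin(360°/16) = 48.98 mm²); the cube at (-4, 3) is not intersected at this z (z outside [2, 6]); Merging all regions: the 2 present regions are separate (no shared area or edge), so areas and boundary lengths simply add and each stays a separate island — area = 103.90 mm². So its area = 103.90 mm². Layer 7 is larger (103.90 vs 97.20 mm²).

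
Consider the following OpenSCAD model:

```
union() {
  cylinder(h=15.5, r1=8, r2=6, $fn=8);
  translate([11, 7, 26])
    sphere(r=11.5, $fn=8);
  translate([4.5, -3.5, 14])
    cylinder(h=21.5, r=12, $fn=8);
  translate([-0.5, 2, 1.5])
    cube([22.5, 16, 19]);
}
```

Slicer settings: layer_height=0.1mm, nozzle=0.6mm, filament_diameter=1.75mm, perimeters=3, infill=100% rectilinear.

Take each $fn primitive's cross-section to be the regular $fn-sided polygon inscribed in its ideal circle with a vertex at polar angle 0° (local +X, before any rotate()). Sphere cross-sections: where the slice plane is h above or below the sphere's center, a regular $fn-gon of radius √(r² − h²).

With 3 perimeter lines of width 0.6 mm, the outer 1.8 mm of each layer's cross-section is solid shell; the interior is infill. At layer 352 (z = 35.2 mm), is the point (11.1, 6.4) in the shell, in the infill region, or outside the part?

At z = 35.2 mm: the cone is absent (z outside [0, 15.5]); the sphere at (11, 7): section is a regular 8-gon, circumradius = √(r²−h²) = √(11.5²−9.2²) = 6.900; the r=12 cylinder at (4.5, -3.5) contributes a regular 8-gon of circumradius 12; the cube at (-0.5, 2) does not reach this height (z outside [1.5, 20.5]); Merging all regions: the regions partially overlap (shared area 47.42 mm²), so overlapping operands fuse into one piece — 1 connected region. Overall, the cross-section is a single solid region. The nearest boundary edge runs (15.88, 2.12)→(14.42, 1.52); distance from the point to it = 5.91 mm. The point is inside the cross-section and 5.91 mm from the nearest boundary — more than the 1.8 mm shell width (3 × 0.6), so it's in the infill interior.

infill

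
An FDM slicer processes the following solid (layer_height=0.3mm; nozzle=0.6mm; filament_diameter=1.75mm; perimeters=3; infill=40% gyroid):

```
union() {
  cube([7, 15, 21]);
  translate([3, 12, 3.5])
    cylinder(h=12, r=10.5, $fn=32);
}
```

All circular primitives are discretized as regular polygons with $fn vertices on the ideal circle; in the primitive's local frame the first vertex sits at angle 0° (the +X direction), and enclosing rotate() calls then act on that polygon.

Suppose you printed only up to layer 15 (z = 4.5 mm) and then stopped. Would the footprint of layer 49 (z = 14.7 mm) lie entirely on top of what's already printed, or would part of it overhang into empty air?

entirely on top

Compare the two slices. At z = 4.5: the cube is present — its section is the full 7×15 rectangle (area 105.00 mm²); the cylinder at (3, 12): section is a regular 32-gon, circumradius r=10.5 (area = (32/2)·10.500²·sin(360°/32) = 344.14 mm²); Taking the union: the regions partially overlap — summed areas 449.14 mm² minus the doubly-counted overlap 92.79 mm² gives 356.35 mm² — area = 356.35 mm². At z = 14.7: the 7×15 cube contributes its full rectangle (area 105.00 mm²); the r=10.5 cylinder at (3, 12) contributes a regular 32-gon of circumradius 10.5 (area = (32/2)·10.500²·sin(360°/32) = 344.14 mm²); Taking the union: the regions partially overlap — summed areas 449.14 mm² minus the doubly-counted overlap 92.79 mm² gives 356.35 mm² — area = 356.35 mm². Checking containment: the cross-section at z = 14.7 is a subset of the cross-section at z = 4.5.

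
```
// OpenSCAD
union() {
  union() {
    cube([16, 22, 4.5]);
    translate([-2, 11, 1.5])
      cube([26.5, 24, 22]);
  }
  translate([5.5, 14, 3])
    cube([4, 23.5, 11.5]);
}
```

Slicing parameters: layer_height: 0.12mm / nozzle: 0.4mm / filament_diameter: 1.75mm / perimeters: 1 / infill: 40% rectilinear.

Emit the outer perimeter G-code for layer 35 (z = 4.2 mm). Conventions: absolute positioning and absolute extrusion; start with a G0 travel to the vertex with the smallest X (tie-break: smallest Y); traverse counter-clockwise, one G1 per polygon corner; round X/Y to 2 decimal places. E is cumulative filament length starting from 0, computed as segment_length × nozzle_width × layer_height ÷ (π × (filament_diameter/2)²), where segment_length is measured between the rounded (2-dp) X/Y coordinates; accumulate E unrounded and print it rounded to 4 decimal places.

G0 X-2.00 Y11.00 Z4.20
G1 X0.00 Y11.00 E0.0399
G1 X0.00 Y0.00 E0.2594
G1 X16.00 Y0.00 E0.5787
G1 X16.00 Y11.00 E0.7982
G1 X24.50 Y11.00 E0.9679
G1 X24.50 Y35.00 E1.4468
G1 X9.50 Y35.00 E1.7462
G1 X9.50 Y37.50 E1.7960
G1 X5.50 Y37.50 E1.8759
G1 X5.50 Y35.00 E1.9258
G1 X-2.00 Y35.00 E2.0754
G1 X-2.00 Y11.00 E2.5544

At z = 4.2 mm: the cube is present — its section is the full 16×22 rectangle; the 26.5×24 cube at (-2, 11) contributes its full rectangle; Merging all regions: the regions partially overlap (shared area 176.00 mm²), so overlapping operands fuse into one piece — 1 connected region; the cube at (5.5, 14) is present — its section is the full 4×23.5 rectangle; Taking the union: the regions partially overlap (shared area 84.00 mm²), so overlapping operands fuse into one piece — 1 connected region. The outline is a single polygon with 12 vertices. Extrusion per mm of travel: 0.4 × 0.12 / (π × 0.875²) = 0.019956. Accumulating E over each segment gives final E = 2.5544.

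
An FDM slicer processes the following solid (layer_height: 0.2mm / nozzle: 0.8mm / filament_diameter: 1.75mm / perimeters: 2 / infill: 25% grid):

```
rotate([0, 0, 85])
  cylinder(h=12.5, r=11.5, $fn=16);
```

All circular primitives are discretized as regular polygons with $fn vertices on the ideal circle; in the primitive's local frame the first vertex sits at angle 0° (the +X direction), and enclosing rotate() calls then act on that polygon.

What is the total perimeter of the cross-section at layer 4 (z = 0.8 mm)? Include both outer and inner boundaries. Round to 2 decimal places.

At z = 0.8 mm: the cylinder: section is a regular 16-gon, circumradius r=11.5 (perimeter = 2·16·11.500·sin(180°/16) = 71.79 mm); (whole slice rotated 85° about Z — lengths, areas and connectivity unchanged). Overall, the cross-section is a single solid region. Total boundary length (outer) = 71.79 mm.

71.79 mm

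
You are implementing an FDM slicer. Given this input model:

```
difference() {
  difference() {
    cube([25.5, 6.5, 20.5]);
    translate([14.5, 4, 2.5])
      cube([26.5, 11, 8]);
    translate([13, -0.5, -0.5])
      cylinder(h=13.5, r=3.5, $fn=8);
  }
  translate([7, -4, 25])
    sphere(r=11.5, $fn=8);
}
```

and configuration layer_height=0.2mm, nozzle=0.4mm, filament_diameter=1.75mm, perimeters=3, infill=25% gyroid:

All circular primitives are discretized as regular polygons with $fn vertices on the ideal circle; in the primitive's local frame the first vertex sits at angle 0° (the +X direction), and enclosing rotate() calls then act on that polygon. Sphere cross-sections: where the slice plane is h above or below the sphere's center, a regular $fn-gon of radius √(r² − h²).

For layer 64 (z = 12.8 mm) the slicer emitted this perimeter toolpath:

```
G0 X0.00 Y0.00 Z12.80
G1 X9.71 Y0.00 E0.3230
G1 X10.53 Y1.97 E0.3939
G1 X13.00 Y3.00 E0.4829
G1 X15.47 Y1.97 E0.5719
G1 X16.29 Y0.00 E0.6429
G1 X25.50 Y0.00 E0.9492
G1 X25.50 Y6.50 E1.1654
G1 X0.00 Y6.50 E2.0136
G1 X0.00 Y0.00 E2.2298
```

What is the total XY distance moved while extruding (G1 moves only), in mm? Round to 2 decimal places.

Sum the Euclidean lengths of each G1 segment: total = 67.04 mm.

67.04 mm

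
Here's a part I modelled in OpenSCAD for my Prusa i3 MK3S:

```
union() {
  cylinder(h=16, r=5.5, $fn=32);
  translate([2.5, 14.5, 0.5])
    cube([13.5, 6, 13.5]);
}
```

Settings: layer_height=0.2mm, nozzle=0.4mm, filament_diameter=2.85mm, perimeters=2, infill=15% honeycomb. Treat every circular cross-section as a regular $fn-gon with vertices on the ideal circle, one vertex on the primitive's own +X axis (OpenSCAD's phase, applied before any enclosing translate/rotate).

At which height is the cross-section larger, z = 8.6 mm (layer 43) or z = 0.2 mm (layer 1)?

Layer 43 (z = 8.6): the cylinder: section is a regular 32-gon, circumradius r=5.5 (area = (32/2)·5.500²·sin(360°/32) = 94.42 mm²); the cube at (2.5, 14.5) (footprint 13.5×6) is included at this height (area 81.00 mm²); Taking the union: the 2 present regions are separate (no shared area or edge), so areas and boundary lengths simply add and each stays a separate island — area = 175.42 mm². So its area = 175.42 mm². Layer 1 (z = 0.2): the cylinder: section is a regular 32-gon, circumradius r=5.5 (area = (32/2)·5.500²·sin(360°/32) = 94.42 mm²); the cube at (2.5, 14.5) does not reach this height (z outside [0.5, 14]); Taking the union: only the r=5.5 cylinder is present, so the union is just that shape — area = 94.42 mm². So its area = 94.42 mm². Layer 43 is larger (175.42 vs 94.42 mm²).

layer 43 (z = 8.6 mm)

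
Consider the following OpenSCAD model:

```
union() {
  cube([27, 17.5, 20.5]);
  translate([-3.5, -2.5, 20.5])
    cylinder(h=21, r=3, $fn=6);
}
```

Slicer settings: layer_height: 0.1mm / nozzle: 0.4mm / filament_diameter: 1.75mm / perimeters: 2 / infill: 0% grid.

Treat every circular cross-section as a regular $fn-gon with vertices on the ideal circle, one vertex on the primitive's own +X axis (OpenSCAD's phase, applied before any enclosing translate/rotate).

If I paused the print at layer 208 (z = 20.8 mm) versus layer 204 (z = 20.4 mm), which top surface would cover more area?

layer 204 (z = 20.4 mm)

Layer 208 (z = 20.8): the cube is not intersected at this z (z outside [0, 20.5]); the r=3 cylinder at (-3.5, -2.5) contributes a regular 6-gon of circumradius 3 (area = (6/2)·3.000²·sin(360°/6) = 23.38 mm²); Taking the union: only the r=3 cylinder at (-3.5, -2.5) is present, so the union is just that shape — area = 23.38 mm². So its area = 23.38 mm². Layer 204 (z = 20.4): the cube (footprint 27×17.5) is included at this height (area 472.50 mm²); the cylinder at (-3.5, -2.5) is absent (z outside [20.5, 41.5]); Taking the union: only the 27×17.5 cube is present, so the union is just that shape — area = 472.50 mm². So its area = 472.50 mm². Layer 204 is larger (472.50 vs 23.38 mm²).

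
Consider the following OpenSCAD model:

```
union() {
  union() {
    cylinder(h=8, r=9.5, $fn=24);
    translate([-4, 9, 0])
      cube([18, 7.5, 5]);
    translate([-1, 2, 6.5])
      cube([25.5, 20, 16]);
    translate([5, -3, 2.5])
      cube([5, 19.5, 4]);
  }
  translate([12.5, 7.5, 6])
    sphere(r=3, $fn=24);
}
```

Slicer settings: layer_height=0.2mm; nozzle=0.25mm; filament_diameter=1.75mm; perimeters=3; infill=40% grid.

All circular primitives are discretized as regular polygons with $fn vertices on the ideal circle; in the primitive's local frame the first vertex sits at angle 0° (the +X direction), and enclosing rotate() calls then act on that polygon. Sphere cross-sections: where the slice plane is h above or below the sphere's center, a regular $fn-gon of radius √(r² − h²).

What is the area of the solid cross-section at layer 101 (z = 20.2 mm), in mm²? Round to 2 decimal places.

510.00 mm²

At z = 20.2 mm: the cylinder is absent (z outside [0, 8]); the cube at (-4, 9) is not intersected at this z (z outside [0, 5]); the cube at (-1, 2) is present — its section is the full 25.5×20 rectangle (area 510.00 mm²); the cube at (5, -3) is not intersected at this z (z outside [2.5, 6.5]); Combining (union): only the 25.5×20 cube at (-1, 2) is present, so the union is just that shape — area = 510.00 mm²; the sphere at (12.5, 7.5) does not reach this height (|z−center|=14.200 > r=3); Combining (union): only the result so far is present, so the union is just that shape — area = 510.00 mm². Overall, the cross-section is a single solid region. Net area = 510.00 mm².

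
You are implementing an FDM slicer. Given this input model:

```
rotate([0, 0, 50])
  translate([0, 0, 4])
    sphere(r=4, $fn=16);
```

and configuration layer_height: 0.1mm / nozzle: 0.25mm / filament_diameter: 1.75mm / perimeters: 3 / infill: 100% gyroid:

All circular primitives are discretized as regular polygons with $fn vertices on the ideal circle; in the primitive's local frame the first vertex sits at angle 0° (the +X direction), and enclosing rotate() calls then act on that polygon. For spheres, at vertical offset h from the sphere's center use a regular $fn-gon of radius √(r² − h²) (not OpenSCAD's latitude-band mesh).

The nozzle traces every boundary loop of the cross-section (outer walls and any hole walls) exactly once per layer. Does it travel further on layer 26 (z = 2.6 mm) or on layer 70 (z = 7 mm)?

layer 26 (z = 2.6 mm)

Layer 26 (z = 2.6): the sphere: section is a regular 16-gon, circumradius = √(r²−h²) = √(4²−1.4²) = 3.747 (perimeter = 2·16·3.747·sin(180°/16) = 23.39 mm); (whole slice rotated 50° about Z — lengths, areas and connectivity unchanged). So its perimeter = 23.39 mm. Layer 70 (z = 7): the r=4 sphere contributes a regular 16-gon of circumradius √(4²−3²) = 2.646 (perimeter = 2·16·2.646·sin(180°/16) = 16.52 mm); (whole slice rotated 50° about Z — lengths, areas and connectivity unchanged). So its perimeter = 16.52 mm. Layer 26 is larger (23.39 vs 16.52 mm).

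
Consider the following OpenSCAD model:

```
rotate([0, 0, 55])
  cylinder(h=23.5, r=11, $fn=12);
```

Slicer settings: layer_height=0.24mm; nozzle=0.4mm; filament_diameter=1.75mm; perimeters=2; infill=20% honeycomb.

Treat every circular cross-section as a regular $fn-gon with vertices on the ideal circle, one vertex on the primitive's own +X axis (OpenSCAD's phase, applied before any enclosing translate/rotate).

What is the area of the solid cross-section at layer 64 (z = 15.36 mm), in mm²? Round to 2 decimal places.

At z = 15.36 mm: the r=11 cylinder contributes a regular 12-gon of circumradius 11 (area = (12/2)·11.000²·sin(360°/12) = 363.00 mm²); (rotated 55° about Z; rotation is an isometry so areas/perimeters/island counts are preserved). Overall, the cross-section is a single solid region. Net area = 363.00 mm².

363.00 mm²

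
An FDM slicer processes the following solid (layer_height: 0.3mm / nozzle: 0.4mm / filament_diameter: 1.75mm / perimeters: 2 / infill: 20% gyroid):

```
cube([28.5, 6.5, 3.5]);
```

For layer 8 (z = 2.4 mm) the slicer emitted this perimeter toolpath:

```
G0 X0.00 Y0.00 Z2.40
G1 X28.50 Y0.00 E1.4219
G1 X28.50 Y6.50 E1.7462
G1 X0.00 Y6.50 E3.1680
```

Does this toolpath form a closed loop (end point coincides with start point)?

Start point (G0): (0.00, 0.00). End point (last G1): the path does not return to the start — open.

no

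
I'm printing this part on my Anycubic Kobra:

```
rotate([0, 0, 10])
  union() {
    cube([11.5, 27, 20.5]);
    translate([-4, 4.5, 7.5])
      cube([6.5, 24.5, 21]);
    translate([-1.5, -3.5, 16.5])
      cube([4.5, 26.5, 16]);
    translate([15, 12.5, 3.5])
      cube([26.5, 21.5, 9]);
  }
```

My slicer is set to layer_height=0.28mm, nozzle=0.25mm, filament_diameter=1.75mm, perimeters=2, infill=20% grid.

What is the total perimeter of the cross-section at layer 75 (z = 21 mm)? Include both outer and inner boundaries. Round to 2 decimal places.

At z = 21 mm: the cube does not reach this height (z outside [0, 20.5]); the cube at (-4, 4.5) (footprint 6.5×24.5) is included at this height (perimeter 62.00 mm); the 4.5×26.5 cube at (-1.5, -3.5) contributes its full rectangle (perimeter 62.00 mm); the cube at (15, 12.5) is not intersected at this z (z outside [3.5, 12.5]); Merging all regions: the regions partially overlap (shared area 74.00 mm²), so the edge portions inside another operand are dropped and the merged outline is re-measured after clipping — boundary = 79.00 mm; (rotated 10° about Z; rotation is an isometry so areas/perimeters/island counts are preserved). Overall, the cross-section is a single solid region. Total boundary length (outer) = 79.00 mm.

79.00 mm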